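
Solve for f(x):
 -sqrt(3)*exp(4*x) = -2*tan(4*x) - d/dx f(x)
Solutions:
 f(x) = C1 + sqrt(3)*exp(4*x)/4 + log(cos(4*x))/2


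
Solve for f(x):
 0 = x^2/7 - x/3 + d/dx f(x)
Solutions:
 f(x) = C1 - x^3/21 + x^2/6


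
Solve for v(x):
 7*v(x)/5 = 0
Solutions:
 v(x) = 0


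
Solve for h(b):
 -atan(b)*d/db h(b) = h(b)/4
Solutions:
 h(b) = C1*exp(-Integral(1/atan(b), b)/4)


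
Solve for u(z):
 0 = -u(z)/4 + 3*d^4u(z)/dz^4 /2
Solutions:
 u(z) = C1*exp(-6^(3/4)*z/6) + C2*exp(6^(3/4)*z/6) + C3*sin(6^(3/4)*z/6) + C4*cos(6^(3/4)*z/6)


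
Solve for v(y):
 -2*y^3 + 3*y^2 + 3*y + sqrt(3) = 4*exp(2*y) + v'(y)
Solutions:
 v(y) = C1 - y^4/2 + y^3 + 3*y^2/2 + sqrt(3)*y - 2*exp(2*y)


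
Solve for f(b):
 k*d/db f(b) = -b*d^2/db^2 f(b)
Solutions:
 f(b) = C1 + b^(1 - re(k))*(C2*sin(log(b)*Abs(im(k))) + C3*cos(log(b)*im(k)))


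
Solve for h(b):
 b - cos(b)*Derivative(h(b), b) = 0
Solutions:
 h(b) = C1 + Integral(b/cos(b), b)


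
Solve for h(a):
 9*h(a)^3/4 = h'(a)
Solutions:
 h(a) = -sqrt(2)*sqrt(-1/(C1 + 9*a))
 h(a) = sqrt(2)*sqrt(-1/(C1 + 9*a))


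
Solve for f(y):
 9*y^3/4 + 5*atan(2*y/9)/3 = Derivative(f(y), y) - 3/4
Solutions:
 f(y) = C1 + 9*y^4/16 + 5*y*atan(2*y/9)/3 + 3*y/4 - 15*log(4*y^2 + 81)/4


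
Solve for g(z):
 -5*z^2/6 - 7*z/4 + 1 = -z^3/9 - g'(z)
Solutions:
 g(z) = C1 - z^4/36 + 5*z^3/18 + 7*z^2/8 - z


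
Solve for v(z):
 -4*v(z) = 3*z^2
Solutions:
 v(z) = -3*z^2/4


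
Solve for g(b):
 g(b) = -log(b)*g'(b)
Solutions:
 g(b) = C1*exp(-li(b))


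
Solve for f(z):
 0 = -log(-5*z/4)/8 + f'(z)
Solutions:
 f(z) = C1 + z*log(-z)/8 + z*(-2*log(2) - 1 + log(5))/8


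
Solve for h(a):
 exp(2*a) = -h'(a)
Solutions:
 h(a) = C1 - exp(2*a)/2


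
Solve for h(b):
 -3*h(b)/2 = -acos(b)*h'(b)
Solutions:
 h(b) = C1*exp(3*Integral(1/acos(b), b)/2)


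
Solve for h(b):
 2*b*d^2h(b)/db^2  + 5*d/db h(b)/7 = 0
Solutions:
 h(b) = C1 + C2*b^(9/14)


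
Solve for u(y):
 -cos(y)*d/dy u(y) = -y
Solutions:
 u(y) = C1 + Integral(y/cos(y), y)


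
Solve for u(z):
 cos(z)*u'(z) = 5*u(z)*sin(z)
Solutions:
 u(z) = C1/cos(z)^5


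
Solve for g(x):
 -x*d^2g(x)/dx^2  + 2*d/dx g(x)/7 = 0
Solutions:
 g(x) = C1 + C2*x^(9/7)


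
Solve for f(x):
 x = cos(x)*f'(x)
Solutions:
 f(x) = C1 + Integral(x/cos(x), x)


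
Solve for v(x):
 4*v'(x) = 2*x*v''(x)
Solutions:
 v(x) = C1 + C2*x^3


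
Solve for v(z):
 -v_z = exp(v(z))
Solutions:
 v(z) = log(1/(C1 + z))


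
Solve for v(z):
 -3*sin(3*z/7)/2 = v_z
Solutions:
 v(z) = C1 + 7*cos(3*z/7)/2


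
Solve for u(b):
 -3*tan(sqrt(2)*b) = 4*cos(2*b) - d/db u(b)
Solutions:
 u(b) = C1 - 3*sqrt(2)*log(cos(sqrt(2)*b))/2 + 2*sin(2*b)


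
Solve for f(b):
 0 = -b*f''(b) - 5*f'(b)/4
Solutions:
 f(b) = C1 + C2/b^(1/4)


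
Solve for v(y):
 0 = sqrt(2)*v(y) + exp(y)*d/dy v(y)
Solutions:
 v(y) = C1*exp(sqrt(2)*exp(-y))


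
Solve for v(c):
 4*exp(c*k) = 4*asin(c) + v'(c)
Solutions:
 v(c) = C1 - 4*c*asin(c) - 4*sqrt(1 - c^2) + 4*Piecewise((exp(c*k)/k, Ne(k, 0)), (c, True))


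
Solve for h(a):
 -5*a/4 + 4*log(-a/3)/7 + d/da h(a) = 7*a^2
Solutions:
 h(a) = C1 + 7*a^3/3 + 5*a^2/8 - 4*a*log(-a)/7 + 4*a*(1 + log(3))/7


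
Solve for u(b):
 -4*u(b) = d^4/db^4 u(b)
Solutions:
 u(b) = (C1*sin(b) + C2*cos(b))*exp(-b) + (C3*sin(b) + C4*cos(b))*exp(b)


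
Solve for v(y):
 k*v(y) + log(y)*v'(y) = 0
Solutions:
 v(y) = C1*exp(-k*li(y))


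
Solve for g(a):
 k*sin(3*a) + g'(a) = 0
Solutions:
 g(a) = C1 + k*cos(3*a)/3


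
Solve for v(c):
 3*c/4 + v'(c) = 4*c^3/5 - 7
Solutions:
 v(c) = C1 + c^4/5 - 3*c^2/8 - 7*c


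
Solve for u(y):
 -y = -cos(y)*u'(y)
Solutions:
 u(y) = C1 + Integral(y/cos(y), y)


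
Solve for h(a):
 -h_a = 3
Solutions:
 h(a) = C1 - 3*a


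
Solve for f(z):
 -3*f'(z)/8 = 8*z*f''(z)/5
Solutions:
 f(z) = C1 + C2*z^(49/64)


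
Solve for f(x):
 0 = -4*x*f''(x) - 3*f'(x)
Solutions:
 f(x) = C1 + C2*x^(1/4)


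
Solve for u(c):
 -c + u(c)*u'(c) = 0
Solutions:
 u(c) = -sqrt(C1 + c^2)
 u(c) = sqrt(C1 + c^2)


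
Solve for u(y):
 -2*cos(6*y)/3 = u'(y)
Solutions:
 u(y) = C1 - sin(6*y)/9


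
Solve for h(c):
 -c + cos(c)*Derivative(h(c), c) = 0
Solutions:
 h(c) = C1 + Integral(c/cos(c), c)


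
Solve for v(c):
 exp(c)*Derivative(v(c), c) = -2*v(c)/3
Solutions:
 v(c) = C1*exp(2*exp(-c)/3)


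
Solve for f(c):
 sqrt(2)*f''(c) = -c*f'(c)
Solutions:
 f(c) = C1 + C2*erf(2^(1/4)*c/2)


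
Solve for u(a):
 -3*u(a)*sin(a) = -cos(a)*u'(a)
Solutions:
 u(a) = C1/cos(a)^3


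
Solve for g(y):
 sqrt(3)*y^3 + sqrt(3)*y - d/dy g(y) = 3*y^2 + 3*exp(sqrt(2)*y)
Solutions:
 g(y) = C1 + sqrt(3)*y^4/4 - y^3 + sqrt(3)*y^2/2 - 3*sqrt(2)*exp(sqrt(2)*y)/2


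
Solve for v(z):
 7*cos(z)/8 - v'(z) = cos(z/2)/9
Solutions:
 v(z) = C1 - 2*sin(z/2)/9 + 7*sin(z)/8


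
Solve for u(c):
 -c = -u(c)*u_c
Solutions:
 u(c) = -sqrt(C1 + c^2)
 u(c) = sqrt(C1 + c^2)


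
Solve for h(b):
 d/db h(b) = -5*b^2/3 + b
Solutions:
 h(b) = C1 - 5*b^3/9 + b^2/2


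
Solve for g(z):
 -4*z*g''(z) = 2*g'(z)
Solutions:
 g(z) = C1 + C2*sqrt(z)


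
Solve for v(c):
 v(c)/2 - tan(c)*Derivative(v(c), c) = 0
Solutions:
 v(c) = C1*sqrt(sin(c))


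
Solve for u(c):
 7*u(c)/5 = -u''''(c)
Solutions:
 u(c) = (C1*sin(sqrt(2)*5^(3/4)*7^(1/4)*c/10) + C2*cos(sqrt(2)*5^(3/4)*7^(1/4)*c/10))*exp(-sqrt(2)*5^(3/4)*7^(1/4)*c/10) + (C3*sin(sqrt(2)*5^(3/4)*7^(1/4)*c/10) + C4*cos(sqrt(2)*5^(3/4)*7^(1/4)*c/10))*exp(sqrt(2)*5^(3/4)*7^(1/4)*c/10)


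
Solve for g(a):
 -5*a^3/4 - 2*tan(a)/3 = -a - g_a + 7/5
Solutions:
 g(a) = C1 + 5*a^4/16 - a^2/2 + 7*a/5 - 2*log(cos(a))/3


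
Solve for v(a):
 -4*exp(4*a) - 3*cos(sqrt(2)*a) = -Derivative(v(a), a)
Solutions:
 v(a) = C1 + exp(4*a) + 3*sqrt(2)*sin(sqrt(2)*a)/2


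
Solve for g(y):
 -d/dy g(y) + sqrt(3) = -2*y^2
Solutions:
 g(y) = C1 + 2*y^3/3 + sqrt(3)*y


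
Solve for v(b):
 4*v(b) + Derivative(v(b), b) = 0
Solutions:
 v(b) = C1*exp(-4*b)


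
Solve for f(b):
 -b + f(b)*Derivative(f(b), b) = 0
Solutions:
 f(b) = -sqrt(C1 + b^2)
 f(b) = sqrt(C1 + b^2)


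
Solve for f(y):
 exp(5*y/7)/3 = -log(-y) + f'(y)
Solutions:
 f(y) = C1 + y*log(-y) - y + 7*exp(5*y/7)/15


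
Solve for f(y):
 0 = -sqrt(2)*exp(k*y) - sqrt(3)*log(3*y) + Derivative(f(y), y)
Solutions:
 f(y) = C1 + sqrt(3)*y*log(y) + sqrt(3)*y*(-1 + log(3)) + Piecewise((sqrt(2)*exp(k*y)/k, Ne(k, 0)), (sqrt(2)*y, True))


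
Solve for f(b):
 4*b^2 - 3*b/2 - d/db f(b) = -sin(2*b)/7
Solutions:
 f(b) = C1 + 4*b^3/3 - 3*b^2/4 - cos(2*b)/14


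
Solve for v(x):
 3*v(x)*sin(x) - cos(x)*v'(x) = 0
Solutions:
 v(x) = C1/cos(x)^3


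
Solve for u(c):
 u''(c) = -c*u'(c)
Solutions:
 u(c) = C1 + C2*erf(sqrt(2)*c/2)


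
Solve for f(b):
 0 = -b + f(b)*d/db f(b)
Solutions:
 f(b) = -sqrt(C1 + b^2)
 f(b) = sqrt(C1 + b^2)


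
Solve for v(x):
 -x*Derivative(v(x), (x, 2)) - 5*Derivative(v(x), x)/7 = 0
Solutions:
 v(x) = C1 + C2*x^(2/7)


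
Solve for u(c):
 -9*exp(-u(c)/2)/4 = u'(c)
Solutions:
 u(c) = 2*log(C1 - 9*c/8)


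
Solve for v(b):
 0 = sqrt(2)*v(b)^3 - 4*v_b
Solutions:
 v(b) = -sqrt(2)*sqrt(-1/(C1 + sqrt(2)*b))
 v(b) = sqrt(2)*sqrt(-1/(C1 + sqrt(2)*b))


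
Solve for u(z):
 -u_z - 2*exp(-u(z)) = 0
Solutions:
 u(z) = log(C1 - 2*z)


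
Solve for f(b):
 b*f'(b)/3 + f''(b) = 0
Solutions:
 f(b) = C1 + C2*erf(sqrt(6)*b/6)


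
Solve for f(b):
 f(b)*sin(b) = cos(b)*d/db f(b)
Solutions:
 f(b) = C1/cos(b)


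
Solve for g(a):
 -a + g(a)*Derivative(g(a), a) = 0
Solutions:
 g(a) = -sqrt(C1 + a^2)
 g(a) = sqrt(C1 + a^2)


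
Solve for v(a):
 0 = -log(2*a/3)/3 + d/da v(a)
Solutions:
 v(a) = C1 + a*log(a)/3 - a*log(3)/3 - a/3 + a*log(2)/3


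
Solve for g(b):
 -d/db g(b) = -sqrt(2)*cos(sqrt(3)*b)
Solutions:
 g(b) = C1 + sqrt(6)*sin(sqrt(3)*b)/3


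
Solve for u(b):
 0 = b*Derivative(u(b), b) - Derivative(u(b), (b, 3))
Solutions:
 u(b) = C1 + Integral(C2*airyai(b) + C3*airybi(b), b)


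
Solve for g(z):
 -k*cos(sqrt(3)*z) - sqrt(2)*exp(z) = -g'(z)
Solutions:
 g(z) = C1 + sqrt(3)*k*sin(sqrt(3)*z)/3 + sqrt(2)*exp(z)


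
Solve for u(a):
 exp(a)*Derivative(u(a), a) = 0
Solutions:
 u(a) = C1


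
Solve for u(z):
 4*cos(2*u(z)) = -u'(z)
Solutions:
 u(z) = -asin((C1 + exp(16*z))/(C1 - exp(16*z)))/2 + pi/2
 u(z) = asin((C1 + exp(16*z))/(C1 - exp(16*z)))/2


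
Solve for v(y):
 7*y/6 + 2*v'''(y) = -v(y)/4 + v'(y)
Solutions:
 v(y) = C1*exp(y/2) + C2*exp(y*(-1 + sqrt(5))/4) + C3*exp(-y*(1 + sqrt(5))/4) - 14*y/3 - 56/3


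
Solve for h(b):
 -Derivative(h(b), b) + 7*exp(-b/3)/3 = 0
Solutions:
 h(b) = C1 - 7*exp(-b/3)


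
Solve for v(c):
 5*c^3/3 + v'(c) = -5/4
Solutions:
 v(c) = C1 - 5*c^4/12 - 5*c/4


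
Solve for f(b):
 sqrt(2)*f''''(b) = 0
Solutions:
 f(b) = C1 + C2*b + C3*b^2 + C4*b^3


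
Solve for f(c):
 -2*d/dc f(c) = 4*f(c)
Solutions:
 f(c) = C1*exp(-2*c)


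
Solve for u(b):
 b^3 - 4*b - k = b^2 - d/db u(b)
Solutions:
 u(b) = C1 - b^4/4 + b^3/3 + 2*b^2 + b*k


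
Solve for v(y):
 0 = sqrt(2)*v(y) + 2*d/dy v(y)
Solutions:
 v(y) = C1*exp(-sqrt(2)*y/2)


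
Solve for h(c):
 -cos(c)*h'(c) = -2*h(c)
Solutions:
 h(c) = C1*(sin(c) + 1)/(sin(c) - 1)


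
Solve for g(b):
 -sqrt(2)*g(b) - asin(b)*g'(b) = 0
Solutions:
 g(b) = C1*exp(-sqrt(2)*Integral(1/asin(b), b))


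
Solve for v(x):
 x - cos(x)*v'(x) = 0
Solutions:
 v(x) = C1 + Integral(x/cos(x), x)


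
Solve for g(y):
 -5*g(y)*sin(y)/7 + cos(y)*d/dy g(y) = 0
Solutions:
 g(y) = C1/cos(y)^(5/7)


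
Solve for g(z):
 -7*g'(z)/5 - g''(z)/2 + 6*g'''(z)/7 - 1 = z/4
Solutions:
 g(z) = C1 + C2*exp(7*z*(5 - sqrt(505))/120) + C3*exp(7*z*(5 + sqrt(505))/120) - 5*z^2/56 - 255*z/392


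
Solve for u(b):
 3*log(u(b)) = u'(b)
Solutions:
 li(u(b)) = C1 + 3*b


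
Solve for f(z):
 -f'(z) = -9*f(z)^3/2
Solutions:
 f(z) = -sqrt(-1/(C1 + 9*z))
 f(z) = sqrt(-1/(C1 + 9*z))


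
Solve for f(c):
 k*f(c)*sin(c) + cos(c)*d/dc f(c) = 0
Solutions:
 f(c) = C1*exp(k*log(cos(c)))


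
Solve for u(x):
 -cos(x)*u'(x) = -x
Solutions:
 u(x) = C1 + Integral(x/cos(x), x)


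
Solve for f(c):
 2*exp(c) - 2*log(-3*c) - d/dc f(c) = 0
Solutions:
 f(c) = C1 - 2*c*log(-c) + 2*c*(1 - log(3)) + 2*exp(c)


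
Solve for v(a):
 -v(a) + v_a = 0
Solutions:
 v(a) = C1*exp(a)


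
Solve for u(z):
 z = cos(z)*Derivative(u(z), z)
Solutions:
 u(z) = C1 + Integral(z/cos(z), z)


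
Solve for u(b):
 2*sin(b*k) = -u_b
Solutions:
 u(b) = C1 + 2*cos(b*k)/k


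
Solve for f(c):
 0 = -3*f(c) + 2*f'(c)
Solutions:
 f(c) = C1*exp(3*c/2)


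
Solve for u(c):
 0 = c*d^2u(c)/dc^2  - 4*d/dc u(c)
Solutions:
 u(c) = C1 + C2*c^5


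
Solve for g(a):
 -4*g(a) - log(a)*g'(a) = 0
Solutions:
 g(a) = C1*exp(-4*li(a))


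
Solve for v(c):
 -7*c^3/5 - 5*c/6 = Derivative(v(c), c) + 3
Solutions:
 v(c) = C1 - 7*c^4/20 - 5*c^2/12 - 3*c


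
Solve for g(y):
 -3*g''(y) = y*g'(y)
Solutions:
 g(y) = C1 + C2*erf(sqrt(6)*y/6)


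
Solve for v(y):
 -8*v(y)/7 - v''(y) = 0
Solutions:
 v(y) = C1*sin(2*sqrt(14)*y/7) + C2*cos(2*sqrt(14)*y/7)


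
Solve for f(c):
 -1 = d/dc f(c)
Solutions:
 f(c) = C1 - c


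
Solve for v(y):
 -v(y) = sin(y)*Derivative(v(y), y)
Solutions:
 v(y) = C1*sqrt(cos(y) + 1)/sqrt(cos(y) - 1)


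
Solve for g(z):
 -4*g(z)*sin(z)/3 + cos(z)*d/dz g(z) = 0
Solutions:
 g(z) = C1/cos(z)^(4/3)


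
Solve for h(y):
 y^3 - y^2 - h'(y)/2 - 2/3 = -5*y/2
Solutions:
 h(y) = C1 + y^4/2 - 2*y^3/3 + 5*y^2/2 - 4*y/3


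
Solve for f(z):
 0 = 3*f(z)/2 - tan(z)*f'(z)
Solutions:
 f(z) = C1*sin(z)^(3/2)


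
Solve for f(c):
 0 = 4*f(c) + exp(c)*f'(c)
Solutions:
 f(c) = C1*exp(4*exp(-c))


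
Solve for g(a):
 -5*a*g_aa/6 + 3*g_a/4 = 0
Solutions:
 g(a) = C1 + C2*a^(19/10)


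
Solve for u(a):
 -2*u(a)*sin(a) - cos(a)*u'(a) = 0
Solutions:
 u(a) = C1*cos(a)^2


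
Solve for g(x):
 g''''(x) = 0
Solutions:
 g(x) = C1 + C2*x + C3*x^2 + C4*x^3


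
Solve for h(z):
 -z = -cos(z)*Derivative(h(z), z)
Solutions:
 h(z) = C1 + Integral(z/cos(z), z)


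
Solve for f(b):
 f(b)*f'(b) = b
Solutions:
 f(b) = -sqrt(C1 + b^2)
 f(b) = sqrt(C1 + b^2)


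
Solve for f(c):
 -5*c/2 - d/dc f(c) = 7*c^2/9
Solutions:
 f(c) = C1 - 7*c^3/27 - 5*c^2/4


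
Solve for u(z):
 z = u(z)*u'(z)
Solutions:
 u(z) = -sqrt(C1 + z^2)
 u(z) = sqrt(C1 + z^2)


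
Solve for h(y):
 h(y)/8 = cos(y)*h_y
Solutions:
 h(y) = C1*(sin(y) + 1)^(1/16)/(sin(y) - 1)^(1/16)


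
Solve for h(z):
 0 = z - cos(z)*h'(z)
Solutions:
 h(z) = C1 + Integral(z/cos(z), z)


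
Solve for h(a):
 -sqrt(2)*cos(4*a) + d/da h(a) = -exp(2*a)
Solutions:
 h(a) = C1 - exp(2*a)/2 + sqrt(2)*sin(4*a)/4


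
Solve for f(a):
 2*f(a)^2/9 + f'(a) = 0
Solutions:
 f(a) = 9/(C1 + 2*a)


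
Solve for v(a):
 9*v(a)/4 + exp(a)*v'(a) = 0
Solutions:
 v(a) = C1*exp(9*exp(-a)/4)


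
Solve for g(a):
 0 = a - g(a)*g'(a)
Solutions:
 g(a) = -sqrt(C1 + a^2)
 g(a) = sqrt(C1 + a^2)


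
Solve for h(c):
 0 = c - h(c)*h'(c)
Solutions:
 h(c) = -sqrt(C1 + c^2)
 h(c) = sqrt(C1 + c^2)


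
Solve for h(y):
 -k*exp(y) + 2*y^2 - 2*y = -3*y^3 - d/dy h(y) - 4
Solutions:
 h(y) = C1 + k*exp(y) - 3*y^4/4 - 2*y^3/3 + y^2 - 4*y


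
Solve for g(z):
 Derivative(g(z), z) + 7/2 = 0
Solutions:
 g(z) = C1 - 7*z/2


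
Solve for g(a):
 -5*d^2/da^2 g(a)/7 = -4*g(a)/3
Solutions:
 g(a) = C1*exp(-2*sqrt(105)*a/15) + C2*exp(2*sqrt(105)*a/15)


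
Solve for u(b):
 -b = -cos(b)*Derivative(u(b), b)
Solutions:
 u(b) = C1 + Integral(b/cos(b), b)


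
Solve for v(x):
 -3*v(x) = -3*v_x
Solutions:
 v(x) = C1*exp(x)


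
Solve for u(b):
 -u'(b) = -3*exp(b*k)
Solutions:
 u(b) = C1 + 3*exp(b*k)/k


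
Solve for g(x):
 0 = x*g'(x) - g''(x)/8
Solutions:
 g(x) = C1 + C2*erfi(2*x)


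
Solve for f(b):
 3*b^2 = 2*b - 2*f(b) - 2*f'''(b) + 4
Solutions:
 f(b) = C3*exp(-b) - 3*b^2/2 + b + (C1*sin(sqrt(3)*b/2) + C2*cos(sqrt(3)*b/2))*exp(b/2) + 2


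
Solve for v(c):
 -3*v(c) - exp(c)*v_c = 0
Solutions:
 v(c) = C1*exp(3*exp(-c))


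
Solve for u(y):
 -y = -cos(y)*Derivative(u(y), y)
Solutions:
 u(y) = C1 + Integral(y/cos(y), y)


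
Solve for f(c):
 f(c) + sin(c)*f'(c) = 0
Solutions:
 f(c) = C1*sqrt(cos(c) + 1)/sqrt(cos(c) - 1)


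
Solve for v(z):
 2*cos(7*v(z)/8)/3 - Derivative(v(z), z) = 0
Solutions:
 -2*z/3 - 4*log(sin(7*v(z)/8) - 1)/7 + 4*log(sin(7*v(z)/8) + 1)/7 = C1


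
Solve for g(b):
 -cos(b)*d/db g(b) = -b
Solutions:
 g(b) = C1 + Integral(b/cos(b), b)


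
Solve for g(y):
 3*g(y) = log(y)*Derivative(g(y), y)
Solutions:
 g(y) = C1*exp(3*li(y))


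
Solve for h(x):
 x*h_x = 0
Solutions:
 h(x) = C1


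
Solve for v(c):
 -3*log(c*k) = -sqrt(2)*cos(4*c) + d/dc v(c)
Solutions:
 v(c) = C1 - 3*c*log(c*k) + 3*c + sqrt(2)*sin(4*c)/4


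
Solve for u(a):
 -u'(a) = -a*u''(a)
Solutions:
 u(a) = C1 + C2*a^2


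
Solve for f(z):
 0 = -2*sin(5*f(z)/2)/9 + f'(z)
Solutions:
 -2*z/9 + log(cos(5*f(z)/2) - 1)/5 - log(cos(5*f(z)/2) + 1)/5 = C1


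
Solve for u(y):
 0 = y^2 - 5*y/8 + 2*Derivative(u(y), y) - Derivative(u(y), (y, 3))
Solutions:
 u(y) = C1 + C2*exp(-sqrt(2)*y) + C3*exp(sqrt(2)*y) - y^3/6 + 5*y^2/32 - y/2


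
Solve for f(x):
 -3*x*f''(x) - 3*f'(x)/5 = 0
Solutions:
 f(x) = C1 + C2*x^(4/5)


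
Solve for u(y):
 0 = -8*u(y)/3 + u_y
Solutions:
 u(y) = C1*exp(8*y/3)


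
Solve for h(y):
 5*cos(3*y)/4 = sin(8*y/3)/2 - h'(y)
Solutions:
 h(y) = C1 - 5*sin(3*y)/12 - 3*cos(8*y/3)/16


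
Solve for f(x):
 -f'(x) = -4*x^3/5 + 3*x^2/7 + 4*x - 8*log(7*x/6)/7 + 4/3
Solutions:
 f(x) = C1 + x^4/5 - x^3/7 - 2*x^2 + 8*x*log(x)/7 - 52*x/21 - 8*x*log(6)/7 + 8*x*log(7)/7


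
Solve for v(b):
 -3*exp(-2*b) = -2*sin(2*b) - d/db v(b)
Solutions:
 v(b) = C1 + cos(2*b) - 3*exp(-2*b)/2


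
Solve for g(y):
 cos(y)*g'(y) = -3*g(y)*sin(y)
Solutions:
 g(y) = C1*cos(y)^3


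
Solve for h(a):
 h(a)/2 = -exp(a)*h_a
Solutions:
 h(a) = C1*exp(exp(-a)/2)


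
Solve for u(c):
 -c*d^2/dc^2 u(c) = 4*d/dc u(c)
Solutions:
 u(c) = C1 + C2/c^3


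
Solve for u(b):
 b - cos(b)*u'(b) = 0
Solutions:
 u(b) = C1 + Integral(b/cos(b), b)


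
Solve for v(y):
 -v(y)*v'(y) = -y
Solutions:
 v(y) = -sqrt(C1 + y^2)
 v(y) = sqrt(C1 + y^2)


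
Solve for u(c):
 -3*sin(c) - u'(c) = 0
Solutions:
 u(c) = C1 + 3*cos(c)


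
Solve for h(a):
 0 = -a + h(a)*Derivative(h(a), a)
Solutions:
 h(a) = -sqrt(C1 + a^2)
 h(a) = sqrt(C1 + a^2)


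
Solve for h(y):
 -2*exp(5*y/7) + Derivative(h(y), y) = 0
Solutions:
 h(y) = C1 + 14*exp(5*y/7)/5


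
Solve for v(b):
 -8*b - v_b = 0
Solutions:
 v(b) = C1 - 4*b^2


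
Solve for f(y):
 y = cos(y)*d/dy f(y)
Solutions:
 f(y) = C1 + Integral(y/cos(y), y)


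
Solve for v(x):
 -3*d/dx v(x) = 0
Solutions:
 v(x) = C1


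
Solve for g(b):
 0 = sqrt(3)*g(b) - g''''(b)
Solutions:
 g(b) = C1*exp(-3^(1/8)*b) + C2*exp(3^(1/8)*b) + C3*sin(3^(1/8)*b) + C4*cos(3^(1/8)*b)


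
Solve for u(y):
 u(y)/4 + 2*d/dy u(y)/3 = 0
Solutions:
 u(y) = C1*exp(-3*y/8)


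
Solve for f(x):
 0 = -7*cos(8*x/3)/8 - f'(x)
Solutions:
 f(x) = C1 - 21*sin(8*x/3)/64


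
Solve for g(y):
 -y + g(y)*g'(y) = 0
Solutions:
 g(y) = -sqrt(C1 + y^2)
 g(y) = sqrt(C1 + y^2)


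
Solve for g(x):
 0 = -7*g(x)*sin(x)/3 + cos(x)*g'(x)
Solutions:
 g(x) = C1/cos(x)^(7/3)


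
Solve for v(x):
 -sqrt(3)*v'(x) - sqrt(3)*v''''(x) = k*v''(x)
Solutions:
 v(x) = C1 + C2*exp(2^(1/3)*x*(2*sqrt(3)*k/(sqrt(3)*sqrt(4*sqrt(3)*k^3 + 243) + 27)^(1/3) - 2^(1/3)*(sqrt(3)*sqrt(4*sqrt(3)*k^3 + 243) + 27)^(1/3))/6) + C3*exp(2^(1/3)*x*(8*sqrt(3)*k/((-1 + sqrt(3)*I)*(sqrt(3)*sqrt(4*sqrt(3)*k^3 + 243) + 27)^(1/3)) + 2^(1/3)*(sqrt(3)*sqrt(4*sqrt(3)*k^3 + 243) + 27)^(1/3) - 2^(1/3)*sqrt(3)*I*(sqrt(3)*sqrt(4*sqrt(3)*k^3 + 243) + 27)^(1/3))/12) + C4*exp(2^(1/3)*x*(-8*sqrt(3)*k/((1 + sqrt(3)*I)*(sqrt(3)*sqrt(4*sqrt(3)*k^3 + 243) + 27)^(1/3)) + 2^(1/3)*(sqrt(3)*sqrt(4*sqrt(3)*k^3 + 243) + 27)^(1/3) + 2^(1/3)*sqrt(3)*I*(sqrt(3)*sqrt(4*sqrt(3)*k^3 + 243) + 27)^(1/3))/12)


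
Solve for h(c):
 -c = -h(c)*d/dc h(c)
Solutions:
 h(c) = -sqrt(C1 + c^2)
 h(c) = sqrt(C1 + c^2)


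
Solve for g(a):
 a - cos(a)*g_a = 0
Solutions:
 g(a) = C1 + Integral(a/cos(a), a)


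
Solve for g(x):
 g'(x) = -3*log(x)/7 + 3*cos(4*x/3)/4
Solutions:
 g(x) = C1 - 3*x*log(x)/7 + 3*x/7 + 9*sin(4*x/3)/16


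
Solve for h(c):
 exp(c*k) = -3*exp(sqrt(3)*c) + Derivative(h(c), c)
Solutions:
 h(c) = C1 + sqrt(3)*exp(sqrt(3)*c) + exp(c*k)/k


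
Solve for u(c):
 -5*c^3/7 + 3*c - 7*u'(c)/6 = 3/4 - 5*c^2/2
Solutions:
 u(c) = C1 - 15*c^4/98 + 5*c^3/7 + 9*c^2/7 - 9*c/14


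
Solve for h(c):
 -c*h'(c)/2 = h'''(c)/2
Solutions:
 h(c) = C1 + Integral(C2*airyai(-c) + C3*airybi(-c), c)


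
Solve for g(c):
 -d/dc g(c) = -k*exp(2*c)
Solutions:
 g(c) = C1 + k*exp(2*c)/2


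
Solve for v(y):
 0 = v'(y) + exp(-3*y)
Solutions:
 v(y) = C1 + exp(-3*y)/3


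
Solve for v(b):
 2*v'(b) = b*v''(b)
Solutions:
 v(b) = C1 + C2*b^3


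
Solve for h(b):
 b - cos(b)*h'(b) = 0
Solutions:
 h(b) = C1 + Integral(b/cos(b), b)


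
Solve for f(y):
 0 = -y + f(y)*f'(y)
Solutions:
 f(y) = -sqrt(C1 + y^2)
 f(y) = sqrt(C1 + y^2)


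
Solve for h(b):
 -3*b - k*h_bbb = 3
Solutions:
 h(b) = C1 + C2*b + C3*b^2 - b^4/(8*k) - b^3/(2*k)


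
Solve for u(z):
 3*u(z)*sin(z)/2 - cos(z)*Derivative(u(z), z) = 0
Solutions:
 u(z) = C1/cos(z)^(3/2)


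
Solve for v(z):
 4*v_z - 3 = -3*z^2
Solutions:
 v(z) = C1 - z^3/4 + 3*z/4


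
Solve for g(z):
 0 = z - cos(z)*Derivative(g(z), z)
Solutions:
 g(z) = C1 + Integral(z/cos(z), z)


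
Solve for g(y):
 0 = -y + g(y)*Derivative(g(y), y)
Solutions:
 g(y) = -sqrt(C1 + y^2)
 g(y) = sqrt(C1 + y^2)


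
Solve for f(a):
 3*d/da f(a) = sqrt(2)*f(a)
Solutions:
 f(a) = C1*exp(sqrt(2)*a/3)


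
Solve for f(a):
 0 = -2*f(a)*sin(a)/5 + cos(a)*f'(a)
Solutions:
 f(a) = C1/cos(a)^(2/5)


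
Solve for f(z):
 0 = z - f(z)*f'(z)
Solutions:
 f(z) = -sqrt(C1 + z^2)
 f(z) = sqrt(C1 + z^2)


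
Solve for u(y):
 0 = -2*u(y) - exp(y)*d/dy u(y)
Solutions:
 u(y) = C1*exp(2*exp(-y))


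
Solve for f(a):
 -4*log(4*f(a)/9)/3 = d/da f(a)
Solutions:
 3*Integral(1/(log(_y) - 2*log(3) + 2*log(2)), (_y, f(a)))/4 = C1 - a


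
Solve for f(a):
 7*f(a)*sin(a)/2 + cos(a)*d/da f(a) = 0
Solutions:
 f(a) = C1*cos(a)^(7/2)


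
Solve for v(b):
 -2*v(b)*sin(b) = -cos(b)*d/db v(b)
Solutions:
 v(b) = C1/cos(b)^2


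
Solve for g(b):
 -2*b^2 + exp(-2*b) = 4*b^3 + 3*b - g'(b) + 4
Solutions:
 g(b) = C1 + b^4 + 2*b^3/3 + 3*b^2/2 + 4*b + exp(-2*b)/2


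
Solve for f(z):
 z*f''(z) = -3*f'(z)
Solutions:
 f(z) = C1 + C2/z^2


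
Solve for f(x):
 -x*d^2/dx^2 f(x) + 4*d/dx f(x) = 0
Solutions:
 f(x) = C1 + C2*x^5


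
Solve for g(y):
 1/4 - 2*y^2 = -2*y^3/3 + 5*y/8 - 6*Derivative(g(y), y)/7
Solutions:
 g(y) = C1 - 7*y^4/36 + 7*y^3/9 + 35*y^2/96 - 7*y/24


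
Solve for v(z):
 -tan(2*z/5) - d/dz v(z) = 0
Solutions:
 v(z) = C1 + 5*log(cos(2*z/5))/2


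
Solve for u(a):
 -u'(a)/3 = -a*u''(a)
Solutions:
 u(a) = C1 + C2*a^(4/3)


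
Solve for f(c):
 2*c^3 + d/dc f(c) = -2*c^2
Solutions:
 f(c) = C1 - c^4/2 - 2*c^3/3


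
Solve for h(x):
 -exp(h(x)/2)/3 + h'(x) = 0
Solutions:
 h(x) = 2*log(-1/(C1 + x)) + 2*log(6)


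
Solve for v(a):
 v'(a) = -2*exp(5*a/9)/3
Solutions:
 v(a) = C1 - 6*exp(5*a/9)/5


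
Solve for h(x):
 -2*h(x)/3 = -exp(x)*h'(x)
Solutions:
 h(x) = C1*exp(-2*exp(-x)/3)


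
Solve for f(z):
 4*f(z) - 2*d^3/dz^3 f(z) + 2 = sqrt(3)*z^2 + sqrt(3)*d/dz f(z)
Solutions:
 f(z) = C1*exp(z*(-6*(1 + sqrt(sqrt(3)/72 + 1))^(1/3) + sqrt(3)/(1 + sqrt(sqrt(3)/72 + 1))^(1/3))/12)*sin(z*((1 + sqrt(sqrt(3)/72 + 1))^(-1/3) + 2*sqrt(3)*(1 + sqrt(sqrt(3)/72 + 1))^(1/3))/4) + C2*exp(z*(-6*(1 + sqrt(sqrt(3)/72 + 1))^(1/3) + sqrt(3)/(1 + sqrt(sqrt(3)/72 + 1))^(1/3))/12)*cos(z*((1 + sqrt(sqrt(3)/72 + 1))^(-1/3) + 2*sqrt(3)*(1 + sqrt(sqrt(3)/72 + 1))^(1/3))/4) + C3*exp(z*(-sqrt(3)/(6*(1 + sqrt(sqrt(3)/72 + 1))^(1/3)) + (1 + sqrt(sqrt(3)/72 + 1))^(1/3))) + sqrt(3)*z^2/4 + 3*z/8 - 1/2 + 3*sqrt(3)/32


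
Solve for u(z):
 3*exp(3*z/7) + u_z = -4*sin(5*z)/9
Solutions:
 u(z) = C1 - 7*exp(3*z/7) + 4*cos(5*z)/45


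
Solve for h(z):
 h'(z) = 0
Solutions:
 h(z) = C1


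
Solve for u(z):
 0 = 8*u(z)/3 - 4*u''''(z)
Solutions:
 u(z) = C1*exp(-2^(1/4)*3^(3/4)*z/3) + C2*exp(2^(1/4)*3^(3/4)*z/3) + C3*sin(2^(1/4)*3^(3/4)*z/3) + C4*cos(2^(1/4)*3^(3/4)*z/3)


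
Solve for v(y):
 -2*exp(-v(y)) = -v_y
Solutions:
 v(y) = log(C1 + 2*y)


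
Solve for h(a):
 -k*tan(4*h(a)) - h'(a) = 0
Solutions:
 h(a) = -asin(C1*exp(-4*a*k))/4 + pi/4
 h(a) = asin(C1*exp(-4*a*k))/4


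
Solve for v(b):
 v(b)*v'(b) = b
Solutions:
 v(b) = -sqrt(C1 + b^2)
 v(b) = sqrt(C1 + b^2)


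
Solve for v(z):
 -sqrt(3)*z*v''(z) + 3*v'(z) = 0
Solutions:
 v(z) = C1 + C2*z^(1 + sqrt(3))


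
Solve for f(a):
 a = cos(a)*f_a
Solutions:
 f(a) = C1 + Integral(a/cos(a), a)


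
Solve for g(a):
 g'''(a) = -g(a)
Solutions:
 g(a) = C3*exp(-a) + (C1*sin(sqrt(3)*a/2) + C2*cos(sqrt(3)*a/2))*exp(a/2)


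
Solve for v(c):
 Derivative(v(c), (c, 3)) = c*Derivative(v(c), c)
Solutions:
 v(c) = C1 + Integral(C2*airyai(c) + C3*airybi(c), c)


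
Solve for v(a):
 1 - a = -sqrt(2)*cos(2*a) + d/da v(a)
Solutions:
 v(a) = C1 - a^2/2 + a + sqrt(2)*sin(2*a)/2


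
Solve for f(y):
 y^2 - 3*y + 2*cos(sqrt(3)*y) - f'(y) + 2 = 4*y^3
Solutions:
 f(y) = C1 - y^4 + y^3/3 - 3*y^2/2 + 2*y + 2*sqrt(3)*sin(sqrt(3)*y)/3


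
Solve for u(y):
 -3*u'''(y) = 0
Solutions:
 u(y) = C1 + C2*y + C3*y^2


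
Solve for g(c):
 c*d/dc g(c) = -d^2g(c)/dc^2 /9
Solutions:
 g(c) = C1 + C2*erf(3*sqrt(2)*c/2)


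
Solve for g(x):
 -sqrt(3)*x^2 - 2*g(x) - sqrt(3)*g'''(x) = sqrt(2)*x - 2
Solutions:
 g(x) = C3*exp(-2^(1/3)*3^(5/6)*x/3) - sqrt(3)*x^2/2 - sqrt(2)*x/2 + (C1*sin(6^(1/3)*x/2) + C2*cos(6^(1/3)*x/2))*exp(2^(1/3)*3^(5/6)*x/6) + 1


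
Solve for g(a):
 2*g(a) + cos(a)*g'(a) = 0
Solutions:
 g(a) = C1*(sin(a) - 1)/(sin(a) + 1)


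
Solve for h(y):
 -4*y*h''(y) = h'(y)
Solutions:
 h(y) = C1 + C2*y^(3/4)


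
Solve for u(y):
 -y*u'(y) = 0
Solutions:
 u(y) = C1


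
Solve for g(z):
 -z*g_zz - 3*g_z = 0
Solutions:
 g(z) = C1 + C2/z^2


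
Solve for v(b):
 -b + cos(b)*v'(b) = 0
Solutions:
 v(b) = C1 + Integral(b/cos(b), b)


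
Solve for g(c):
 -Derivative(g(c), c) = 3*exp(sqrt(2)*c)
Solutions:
 g(c) = C1 - 3*sqrt(2)*exp(sqrt(2)*c)/2


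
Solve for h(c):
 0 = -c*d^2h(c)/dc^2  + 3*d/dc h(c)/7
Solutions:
 h(c) = C1 + C2*c^(10/7)


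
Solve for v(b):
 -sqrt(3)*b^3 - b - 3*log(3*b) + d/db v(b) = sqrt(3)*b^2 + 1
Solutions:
 v(b) = C1 + sqrt(3)*b^4/4 + sqrt(3)*b^3/3 + b^2/2 + 3*b*log(b) - 2*b + b*log(27)


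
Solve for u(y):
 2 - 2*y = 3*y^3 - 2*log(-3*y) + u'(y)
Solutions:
 u(y) = C1 - 3*y^4/4 - y^2 + 2*y*log(-y) + 2*y*log(3)


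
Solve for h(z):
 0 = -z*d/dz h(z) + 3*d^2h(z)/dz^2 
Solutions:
 h(z) = C1 + C2*erfi(sqrt(6)*z/6)


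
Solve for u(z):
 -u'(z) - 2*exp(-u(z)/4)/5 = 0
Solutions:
 u(z) = 4*log(C1 - z/10)


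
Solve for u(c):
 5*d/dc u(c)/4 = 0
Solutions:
 u(c) = C1


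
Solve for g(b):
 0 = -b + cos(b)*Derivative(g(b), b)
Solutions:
 g(b) = C1 + Integral(b/cos(b), b)


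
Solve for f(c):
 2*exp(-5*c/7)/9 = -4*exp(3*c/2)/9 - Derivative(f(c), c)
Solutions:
 f(c) = C1 - 8*exp(3*c/2)/27 + 14*exp(-5*c/7)/45


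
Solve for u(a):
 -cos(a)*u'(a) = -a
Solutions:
 u(a) = C1 + Integral(a/cos(a), a)


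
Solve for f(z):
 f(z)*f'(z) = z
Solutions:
 f(z) = -sqrt(C1 + z^2)
 f(z) = sqrt(C1 + z^2)


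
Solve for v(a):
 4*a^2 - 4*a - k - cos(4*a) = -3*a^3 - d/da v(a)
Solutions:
 v(a) = C1 - 3*a^4/4 - 4*a^3/3 + 2*a^2 + a*k + sin(4*a)/4


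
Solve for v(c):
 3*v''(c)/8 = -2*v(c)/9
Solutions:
 v(c) = C1*sin(4*sqrt(3)*c/9) + C2*cos(4*sqrt(3)*c/9)


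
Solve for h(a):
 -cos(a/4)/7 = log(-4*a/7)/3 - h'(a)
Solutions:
 h(a) = C1 + a*log(-a)/3 - a*log(7) - a/3 + 2*a*log(14)/3 + 4*sin(a/4)/7


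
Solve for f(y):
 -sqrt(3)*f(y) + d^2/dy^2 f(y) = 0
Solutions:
 f(y) = C1*exp(-3^(1/4)*y) + C2*exp(3^(1/4)*y)


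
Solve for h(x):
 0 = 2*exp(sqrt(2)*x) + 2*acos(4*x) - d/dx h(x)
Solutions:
 h(x) = C1 + 2*x*acos(4*x) - sqrt(1 - 16*x^2)/2 + sqrt(2)*exp(sqrt(2)*x)


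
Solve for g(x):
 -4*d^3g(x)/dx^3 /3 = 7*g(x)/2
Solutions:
 g(x) = C3*exp(-21^(1/3)*x/2) + (C1*sin(3^(5/6)*7^(1/3)*x/4) + C2*cos(3^(5/6)*7^(1/3)*x/4))*exp(21^(1/3)*x/4)


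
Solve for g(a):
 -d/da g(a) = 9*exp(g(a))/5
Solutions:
 g(a) = log(1/(C1 + 9*a)) + log(5)


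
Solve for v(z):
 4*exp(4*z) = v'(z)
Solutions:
 v(z) = C1 + exp(4*z)


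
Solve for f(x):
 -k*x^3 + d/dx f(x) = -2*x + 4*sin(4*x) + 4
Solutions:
 f(x) = C1 + k*x^4/4 - x^2 + 4*x - cos(4*x)


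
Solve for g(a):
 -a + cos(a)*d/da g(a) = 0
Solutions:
 g(a) = C1 + Integral(a/cos(a), a)


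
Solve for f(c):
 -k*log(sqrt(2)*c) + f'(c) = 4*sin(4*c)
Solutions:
 f(c) = C1 + c*k*(log(c) - 1) + c*k*log(2)/2 - cos(4*c)


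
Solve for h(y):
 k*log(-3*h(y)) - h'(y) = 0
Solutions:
 Integral(1/(log(-_y) + log(3)), (_y, h(y))) = C1 + k*y


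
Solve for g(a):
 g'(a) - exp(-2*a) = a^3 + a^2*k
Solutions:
 g(a) = C1 + a^4/4 + a^3*k/3 - exp(-2*a)/2


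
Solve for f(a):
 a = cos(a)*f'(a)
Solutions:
 f(a) = C1 + Integral(a/cos(a), a)


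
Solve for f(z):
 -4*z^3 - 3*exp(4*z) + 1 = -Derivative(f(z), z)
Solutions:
 f(z) = C1 + z^4 - z + 3*exp(4*z)/4


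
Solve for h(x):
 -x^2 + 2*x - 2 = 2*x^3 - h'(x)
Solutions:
 h(x) = C1 + x^4/2 + x^3/3 - x^2 + 2*x


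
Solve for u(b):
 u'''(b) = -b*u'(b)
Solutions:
 u(b) = C1 + Integral(C2*airyai(-b) + C3*airybi(-b), b)


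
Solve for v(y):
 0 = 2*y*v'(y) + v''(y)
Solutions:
 v(y) = C1 + C2*erf(y)


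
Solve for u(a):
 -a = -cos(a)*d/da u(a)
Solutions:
 u(a) = C1 + Integral(a/cos(a), a)


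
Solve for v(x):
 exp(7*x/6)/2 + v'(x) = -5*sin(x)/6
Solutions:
 v(x) = C1 - 3*exp(7*x/6)/7 + 5*cos(x)/6


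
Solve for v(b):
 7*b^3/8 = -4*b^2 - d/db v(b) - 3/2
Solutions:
 v(b) = C1 - 7*b^4/32 - 4*b^3/3 - 3*b/2


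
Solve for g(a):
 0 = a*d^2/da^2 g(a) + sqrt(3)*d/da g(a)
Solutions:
 g(a) = C1 + C2*a^(1 - sqrt(3))


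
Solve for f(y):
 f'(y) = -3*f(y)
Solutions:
 f(y) = C1*exp(-3*y)


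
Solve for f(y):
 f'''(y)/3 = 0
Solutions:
 f(y) = C1 + C2*y + C3*y^2


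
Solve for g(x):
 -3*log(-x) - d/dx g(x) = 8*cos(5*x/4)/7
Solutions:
 g(x) = C1 - 3*x*log(-x) + 3*x - 32*sin(5*x/4)/35


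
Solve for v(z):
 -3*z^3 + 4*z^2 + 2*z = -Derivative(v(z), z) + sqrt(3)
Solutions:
 v(z) = C1 + 3*z^4/4 - 4*z^3/3 - z^2 + sqrt(3)*z


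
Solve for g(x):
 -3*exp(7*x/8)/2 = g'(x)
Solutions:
 g(x) = C1 - 12*exp(7*x/8)/7


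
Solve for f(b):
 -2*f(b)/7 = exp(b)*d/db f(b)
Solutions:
 f(b) = C1*exp(2*exp(-b)/7)


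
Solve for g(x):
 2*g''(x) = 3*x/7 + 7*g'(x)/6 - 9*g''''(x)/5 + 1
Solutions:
 g(x) = C1 + C2*exp(30^(1/3)*x*(-(63 + sqrt(5889))^(1/3) + 4*30^(1/3)/(63 + sqrt(5889))^(1/3))/36)*sin(10^(1/3)*3^(1/6)*x*(12*10^(1/3)/(63 + sqrt(5889))^(1/3) + 3^(2/3)*(63 + sqrt(5889))^(1/3))/36) + C3*exp(30^(1/3)*x*(-(63 + sqrt(5889))^(1/3) + 4*30^(1/3)/(63 + sqrt(5889))^(1/3))/36)*cos(10^(1/3)*3^(1/6)*x*(12*10^(1/3)/(63 + sqrt(5889))^(1/3) + 3^(2/3)*(63 + sqrt(5889))^(1/3))/36) + C4*exp(-30^(1/3)*x*(-(63 + sqrt(5889))^(1/3) + 4*30^(1/3)/(63 + sqrt(5889))^(1/3))/18) - 9*x^2/49 - 510*x/343


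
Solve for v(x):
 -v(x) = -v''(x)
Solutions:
 v(x) = C1*exp(-x) + C2*exp(x)


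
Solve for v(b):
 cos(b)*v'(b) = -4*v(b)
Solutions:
 v(b) = C1*(sin(b)^2 - 2*sin(b) + 1)/(sin(b)^2 + 2*sin(b) + 1)


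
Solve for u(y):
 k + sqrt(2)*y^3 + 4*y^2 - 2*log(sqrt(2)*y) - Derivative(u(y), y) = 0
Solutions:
 u(y) = C1 + k*y + sqrt(2)*y^4/4 + 4*y^3/3 - 2*y*log(y) - y*log(2) + 2*y


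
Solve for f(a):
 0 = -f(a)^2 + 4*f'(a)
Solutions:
 f(a) = -4/(C1 + a)


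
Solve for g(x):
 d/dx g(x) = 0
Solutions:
 g(x) = C1


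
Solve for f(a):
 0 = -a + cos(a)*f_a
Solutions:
 f(a) = C1 + Integral(a/cos(a), a)


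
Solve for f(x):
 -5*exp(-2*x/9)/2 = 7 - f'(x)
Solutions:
 f(x) = C1 + 7*x - 45*exp(-2*x/9)/4


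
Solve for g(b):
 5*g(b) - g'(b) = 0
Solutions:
 g(b) = C1*exp(5*b)


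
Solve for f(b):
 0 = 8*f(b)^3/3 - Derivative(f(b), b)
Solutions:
 f(b) = -sqrt(6)*sqrt(-1/(C1 + 8*b))/2
 f(b) = sqrt(6)*sqrt(-1/(C1 + 8*b))/2


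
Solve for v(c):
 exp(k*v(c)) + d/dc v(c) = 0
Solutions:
 v(c) = Piecewise((log(1/(C1*k + c*k))/k, Ne(k, 0)), (nan, True))
 v(c) = Piecewise((C1 - c, Eq(k, 0)), (nan, True))


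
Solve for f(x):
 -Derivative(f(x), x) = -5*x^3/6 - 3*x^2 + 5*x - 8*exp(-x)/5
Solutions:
 f(x) = C1 + 5*x^4/24 + x^3 - 5*x^2/2 - 8*exp(-x)/5


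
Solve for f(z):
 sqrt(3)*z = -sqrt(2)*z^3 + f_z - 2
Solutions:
 f(z) = C1 + sqrt(2)*z^4/4 + sqrt(3)*z^2/2 + 2*z


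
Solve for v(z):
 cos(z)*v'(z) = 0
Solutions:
 v(z) = C1


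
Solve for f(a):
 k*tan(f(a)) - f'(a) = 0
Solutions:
 f(a) = pi - asin(C1*exp(a*k))
 f(a) = asin(C1*exp(a*k))


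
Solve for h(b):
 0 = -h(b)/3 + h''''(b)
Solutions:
 h(b) = C1*exp(-3^(3/4)*b/3) + C2*exp(3^(3/4)*b/3) + C3*sin(3^(3/4)*b/3) + C4*cos(3^(3/4)*b/3)


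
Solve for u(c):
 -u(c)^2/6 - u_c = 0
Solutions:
 u(c) = 6/(C1 + c)


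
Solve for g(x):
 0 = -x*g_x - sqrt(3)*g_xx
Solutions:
 g(x) = C1 + C2*erf(sqrt(2)*3^(3/4)*x/6)


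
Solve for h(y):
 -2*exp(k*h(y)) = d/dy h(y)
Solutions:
 h(y) = Piecewise((log(1/(C1*k + 2*k*y))/k, Ne(k, 0)), (nan, True))
 h(y) = Piecewise((C1 - 2*y, Eq(k, 0)), (nan, True))


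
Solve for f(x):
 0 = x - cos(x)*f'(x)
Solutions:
 f(x) = C1 + Integral(x/cos(x), x)


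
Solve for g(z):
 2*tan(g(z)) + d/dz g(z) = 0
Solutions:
 g(z) = pi - asin(C1*exp(-2*z))
 g(z) = asin(C1*exp(-2*z))


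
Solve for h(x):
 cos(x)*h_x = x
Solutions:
 h(x) = C1 + Integral(x/cos(x), x)


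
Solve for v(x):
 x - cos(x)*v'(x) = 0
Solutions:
 v(x) = C1 + Integral(x/cos(x), x)


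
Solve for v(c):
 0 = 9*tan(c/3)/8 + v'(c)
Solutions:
 v(c) = C1 + 27*log(cos(c/3))/8


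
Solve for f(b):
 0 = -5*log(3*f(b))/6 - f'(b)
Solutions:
 6*Integral(1/(log(_y) + log(3)), (_y, f(b)))/5 = C1 - b


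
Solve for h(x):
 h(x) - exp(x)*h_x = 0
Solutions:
 h(x) = C1*exp(-exp(-x))


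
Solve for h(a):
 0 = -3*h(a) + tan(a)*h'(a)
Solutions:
 h(a) = C1*sin(a)^3


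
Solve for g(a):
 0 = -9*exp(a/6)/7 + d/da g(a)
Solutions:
 g(a) = C1 + 54*exp(a/6)/7


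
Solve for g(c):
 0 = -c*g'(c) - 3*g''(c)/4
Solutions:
 g(c) = C1 + C2*erf(sqrt(6)*c/3)


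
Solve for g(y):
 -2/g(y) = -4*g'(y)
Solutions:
 g(y) = -sqrt(C1 + y)
 g(y) = sqrt(C1 + y)


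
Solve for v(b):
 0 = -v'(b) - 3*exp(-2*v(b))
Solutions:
 v(b) = log(-sqrt(C1 - 6*b))
 v(b) = log(C1 - 6*b)/2


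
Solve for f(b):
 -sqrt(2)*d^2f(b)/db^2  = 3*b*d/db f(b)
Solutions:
 f(b) = C1 + C2*erf(2^(1/4)*sqrt(3)*b/2)


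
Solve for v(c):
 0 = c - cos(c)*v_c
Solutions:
 v(c) = C1 + Integral(c/cos(c), c)


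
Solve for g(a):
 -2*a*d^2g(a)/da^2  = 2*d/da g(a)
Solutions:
 g(a) = C1 + C2*log(a)


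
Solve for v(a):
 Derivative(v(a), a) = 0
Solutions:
 v(a) = C1


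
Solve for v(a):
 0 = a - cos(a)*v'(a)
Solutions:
 v(a) = C1 + Integral(a/cos(a), a)


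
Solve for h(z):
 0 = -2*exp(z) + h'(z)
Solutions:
 h(z) = C1 + 2*exp(z)


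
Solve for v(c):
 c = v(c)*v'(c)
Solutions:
 v(c) = -sqrt(C1 + c^2)
 v(c) = sqrt(C1 + c^2)


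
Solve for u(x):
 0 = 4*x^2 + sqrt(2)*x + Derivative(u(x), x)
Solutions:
 u(x) = C1 - 4*x^3/3 - sqrt(2)*x^2/2


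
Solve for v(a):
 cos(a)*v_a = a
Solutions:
 v(a) = C1 + Integral(a/cos(a), a)


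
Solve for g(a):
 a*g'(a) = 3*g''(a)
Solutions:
 g(a) = C1 + C2*erfi(sqrt(6)*a/6)


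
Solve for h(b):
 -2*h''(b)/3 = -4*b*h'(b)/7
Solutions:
 h(b) = C1 + C2*erfi(sqrt(21)*b/7)


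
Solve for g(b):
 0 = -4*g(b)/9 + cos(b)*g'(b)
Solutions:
 g(b) = C1*(sin(b) + 1)^(2/9)/(sin(b) - 1)^(2/9)


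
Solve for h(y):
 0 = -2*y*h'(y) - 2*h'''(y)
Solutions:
 h(y) = C1 + Integral(C2*airyai(-y) + C3*airybi(-y), y)


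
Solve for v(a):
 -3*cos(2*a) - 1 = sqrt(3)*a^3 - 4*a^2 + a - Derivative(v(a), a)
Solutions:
 v(a) = C1 + sqrt(3)*a^4/4 - 4*a^3/3 + a^2/2 + a + 3*sin(2*a)/2


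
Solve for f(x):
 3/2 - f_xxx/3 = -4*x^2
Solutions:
 f(x) = C1 + C2*x + C3*x^2 + x^5/5 + 3*x^3/4


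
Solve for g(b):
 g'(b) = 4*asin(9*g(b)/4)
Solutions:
 Integral(1/asin(9*_y/4), (_y, g(b))) = C1 + 4*b


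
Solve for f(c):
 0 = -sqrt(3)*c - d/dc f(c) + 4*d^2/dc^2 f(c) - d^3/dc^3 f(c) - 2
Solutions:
 f(c) = C1 + C2*exp(c*(2 - sqrt(3))) + C3*exp(c*(sqrt(3) + 2)) - sqrt(3)*c^2/2 - 4*sqrt(3)*c - 2*c


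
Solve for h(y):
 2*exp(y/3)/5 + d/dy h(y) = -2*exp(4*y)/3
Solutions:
 h(y) = C1 - 6*exp(y/3)/5 - exp(4*y)/6


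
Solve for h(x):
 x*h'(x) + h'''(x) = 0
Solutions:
 h(x) = C1 + Integral(C2*airyai(-x) + C3*airybi(-x), x)


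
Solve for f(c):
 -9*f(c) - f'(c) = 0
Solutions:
 f(c) = C1*exp(-9*c)


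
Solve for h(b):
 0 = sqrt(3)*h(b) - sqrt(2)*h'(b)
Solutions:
 h(b) = C1*exp(sqrt(6)*b/2)


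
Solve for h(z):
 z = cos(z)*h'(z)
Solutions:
 h(z) = C1 + Integral(z/cos(z), z)


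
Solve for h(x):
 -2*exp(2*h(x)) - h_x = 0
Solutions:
 h(x) = log(-sqrt(-1/(C1 - 2*x))) - log(2)/2
 h(x) = log(-1/(C1 - 2*x))/2 - log(2)/2


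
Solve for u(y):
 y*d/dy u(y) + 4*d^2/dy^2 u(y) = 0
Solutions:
 u(y) = C1 + C2*erf(sqrt(2)*y/4)


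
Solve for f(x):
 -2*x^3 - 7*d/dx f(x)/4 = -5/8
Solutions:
 f(x) = C1 - 2*x^4/7 + 5*x/14


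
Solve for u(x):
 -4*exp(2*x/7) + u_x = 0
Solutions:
 u(x) = C1 + 14*exp(2*x/7)


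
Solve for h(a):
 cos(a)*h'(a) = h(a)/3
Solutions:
 h(a) = C1*(sin(a) + 1)^(1/6)/(sin(a) - 1)^(1/6)


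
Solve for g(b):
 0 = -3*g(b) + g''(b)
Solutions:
 g(b) = C1*exp(-sqrt(3)*b) + C2*exp(sqrt(3)*b)


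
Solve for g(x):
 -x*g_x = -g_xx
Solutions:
 g(x) = C1 + C2*erfi(sqrt(2)*x/2)


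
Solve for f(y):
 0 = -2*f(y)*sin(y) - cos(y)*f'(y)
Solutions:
 f(y) = C1*cos(y)^2


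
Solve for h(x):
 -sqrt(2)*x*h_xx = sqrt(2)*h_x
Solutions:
 h(x) = C1 + C2*log(x)


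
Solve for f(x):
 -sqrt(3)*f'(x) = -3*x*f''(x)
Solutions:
 f(x) = C1 + C2*x^(sqrt(3)/3 + 1)


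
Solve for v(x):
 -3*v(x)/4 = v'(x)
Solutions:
 v(x) = C1*exp(-3*x/4)


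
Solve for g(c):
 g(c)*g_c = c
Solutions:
 g(c) = -sqrt(C1 + c^2)
 g(c) = sqrt(C1 + c^2)


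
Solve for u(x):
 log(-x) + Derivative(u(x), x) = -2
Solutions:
 u(x) = C1 - x*log(-x) - x


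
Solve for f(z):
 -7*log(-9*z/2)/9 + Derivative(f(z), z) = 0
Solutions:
 f(z) = C1 + 7*z*log(-z)/9 + 7*z*(-1 - log(2) + 2*log(3))/9


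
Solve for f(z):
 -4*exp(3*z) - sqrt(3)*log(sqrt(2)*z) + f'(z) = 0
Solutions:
 f(z) = C1 + sqrt(3)*z*log(z) + sqrt(3)*z*(-1 + log(2)/2) + 4*exp(3*z)/3


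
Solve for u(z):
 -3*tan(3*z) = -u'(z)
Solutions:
 u(z) = C1 - log(cos(3*z))


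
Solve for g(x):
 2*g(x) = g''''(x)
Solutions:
 g(x) = C1*exp(-2^(1/4)*x) + C2*exp(2^(1/4)*x) + C3*sin(2^(1/4)*x) + C4*cos(2^(1/4)*x)


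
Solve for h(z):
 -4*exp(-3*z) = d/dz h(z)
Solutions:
 h(z) = C1 + 4*exp(-3*z)/3


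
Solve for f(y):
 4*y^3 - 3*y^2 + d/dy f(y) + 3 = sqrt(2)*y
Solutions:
 f(y) = C1 - y^4 + y^3 + sqrt(2)*y^2/2 - 3*y


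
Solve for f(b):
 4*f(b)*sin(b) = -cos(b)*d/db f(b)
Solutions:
 f(b) = C1*cos(b)^4


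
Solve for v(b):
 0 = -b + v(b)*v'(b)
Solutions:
 v(b) = -sqrt(C1 + b^2)
 v(b) = sqrt(C1 + b^2)


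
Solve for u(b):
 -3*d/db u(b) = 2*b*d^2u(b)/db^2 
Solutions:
 u(b) = C1 + C2/sqrt(b)


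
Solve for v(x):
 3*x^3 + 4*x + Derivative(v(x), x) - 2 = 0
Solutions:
 v(x) = C1 - 3*x^4/4 - 2*x^2 + 2*x


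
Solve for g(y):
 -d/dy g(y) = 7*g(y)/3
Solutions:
 g(y) = C1*exp(-7*y/3)


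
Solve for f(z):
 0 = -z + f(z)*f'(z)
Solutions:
 f(z) = -sqrt(C1 + z^2)
 f(z) = sqrt(C1 + z^2)


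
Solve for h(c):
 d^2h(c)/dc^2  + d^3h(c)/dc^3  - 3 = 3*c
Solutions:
 h(c) = C1 + C2*c + C3*exp(-c) + c^3/2


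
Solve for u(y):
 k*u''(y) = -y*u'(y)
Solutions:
 u(y) = C1 + C2*sqrt(k)*erf(sqrt(2)*y*sqrt(1/k)/2)


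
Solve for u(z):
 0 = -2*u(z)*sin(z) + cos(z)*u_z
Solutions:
 u(z) = C1/cos(z)^2


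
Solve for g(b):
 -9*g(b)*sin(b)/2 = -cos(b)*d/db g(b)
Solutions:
 g(b) = C1/cos(b)^(9/2)


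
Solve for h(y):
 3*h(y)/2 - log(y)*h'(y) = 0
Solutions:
 h(y) = C1*exp(3*li(y)/2)


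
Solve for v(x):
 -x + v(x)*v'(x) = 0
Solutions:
 v(x) = -sqrt(C1 + x^2)
 v(x) = sqrt(C1 + x^2)


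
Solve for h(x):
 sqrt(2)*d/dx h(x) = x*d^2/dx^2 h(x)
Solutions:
 h(x) = C1 + C2*x^(1 + sqrt(2))
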